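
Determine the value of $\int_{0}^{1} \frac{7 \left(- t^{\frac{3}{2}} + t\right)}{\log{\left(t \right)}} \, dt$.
$\log{\left(\frac{16384}{78125} \right)}$

Consider the one-parameter family: let $I(a) = \int_{0}^{1} \frac{7 \left(t - t^{a}\right)}{\log{\left(t \right)}} \, dt$.

Since $\dfrac{\partial}{\partial a}\,t^{a} = t^{a} \ln t$, the $\ln t$ in the denominator cancels and
$$\frac{dI}{da} = \int_{0}^{1} -7 t^{a} \, dt = -7 \left[\frac{t^{a+1}}{a+1}\right]_0^1 = - \frac{7}{a + 1}.$$

Integrating with respect to $a$ gives $I(a) = \log{\left(\frac{128}{\left(a + 1\right)^{7}} \right)} + C$.

At $a = 1$ the integrand is identically $0$, so $I(1) = 0$. The closed form gives $0$, hence $C = 0$.

Setting $a = \frac{3}{2}$:
$$I = \log{\left(\frac{16384}{78125} \right)}.$$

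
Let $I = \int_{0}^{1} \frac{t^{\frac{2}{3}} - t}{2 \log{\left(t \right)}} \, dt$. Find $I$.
$\log{\left(\frac{\sqrt{30}}{6} \right)}$

Introduce a parameter $a$ in the exponent: let $I(a) = \int_{0}^{1} \frac{t^{\frac{2}{3}} - t^{a}}{2 \log{\left(t \right)}} \, dt$.

Since $\dfrac{\partial}{\partial a}\,t^{a} = t^{a} \ln t$, the $\ln t$ in the denominator cancels and
$$\frac{dI}{da} = \int_{0}^{1} - \frac{1}{2} t^{a} \, dt = - \frac{1}{2} \left[\frac{t^{a+1}}{a+1}\right]_0^1 = - \frac{1}{2 a + 2}.$$

Integrating with respect to $a$ gives $I(a) = - \frac{\log{\left(a + 1 \right)}}{2} - \frac{\log{\left(3 \right)}}{2} + \frac{\log{\left(5 \right)}}{2} + C$.

At $a = \frac{2}{3}$ the integrand is identically $0$, so $I(\frac{2}{3}) = 0$. The closed form gives $0$, hence $C = 0$.

Setting $a = 1$:
$$I = \log{\left(\frac{\sqrt{30}}{6} \right)}.$$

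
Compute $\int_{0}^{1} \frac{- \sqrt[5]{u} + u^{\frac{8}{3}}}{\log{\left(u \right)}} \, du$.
$- \log{\left(18 \right)} + \log{\left(55 \right)}$

Replace the exponent $\frac{1}{5}$ by a parameter $a$: let $I(a) = \int_{0}^{1} \frac{u^{\frac{8}{3}} - u^{a}}{\log{\left(u \right)}} \, du$.

Since $\dfrac{\partial}{\partial a}\,u^{a} = u^{a} \ln u$, the $\ln u$ in the denominator cancels and
$$\frac{dI}{da} = \int_{0}^{1} -1 u^{a} \, du = -1 \left[\frac{u^{a+1}}{a+1}\right]_0^1 = - \frac{1}{a + 1}.$$

Integrating with respect to $a$ gives $I(a) = - \log{\left(\frac{3 a}{11} + \frac{3}{11} \right)} + C$.

At $a = \frac{8}{3}$ the integrand is identically $0$, so $I(\frac{8}{3}) = 0$. The closed form gives $0$, hence $C = 0$.

Setting $a = \frac{1}{5}$:
$$I = - \log{\left(18 \right)} + \log{\left(55 \right)}.$$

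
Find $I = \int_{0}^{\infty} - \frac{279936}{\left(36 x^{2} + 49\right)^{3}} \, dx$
$- \frac{8748 \pi}{16807}$

Begin with the known result
$$J(a) = \int_{0}^{\infty} - \frac{6}{a^{2} + x^{2}} \, dx = - \frac{3 \pi}{a}.$$

Differentiating under the integral sign with respect to $a$,
$$\frac{dJ}{da} = \int_{0}^{\infty} \frac{12 a}{\left(a^{2} + x^{2}\right)^{2}} \, dx = \frac{3 \pi}{a^{2}},$$
so $\int_{0}^{\infty} - \frac{6}{\left(a^{2} + x^{2}\right)^{2}} \, dx = - \frac{3 \pi}{2 a^{3}}$.

Repeating — each differentiation of $1/(x^2+a^2)^j$ produces $-2ja/(x^2+a^2)^{j+1}$ — and dividing through by $-2ja$ at each step yields, after $2$ differentiations in total,
$$\int_{0}^{\infty} - \frac{6}{\left(a^{2} + x^{2}\right)^{3}} \, dx = - \frac{9 \pi}{8 a^{5}}.$$

Setting $a = \frac{7}{6}$:
$$I = - \frac{8748 \pi}{16807}.$$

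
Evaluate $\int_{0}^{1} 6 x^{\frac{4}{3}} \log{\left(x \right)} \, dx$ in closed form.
$- \frac{54}{49}$

Begin with the known integral
$$J(a) = \int_{0}^{1} 6 x^{a} \, dx = \frac{6}{a + 1}.$$

Differentiating under the integral sign brings down a factor of $\ln x$:
$$\frac{dJ}{da} = \int_{0}^{1} 6 x^{a} \log{\left(x \right)} \, dx = - \frac{6}{\left(a + 1\right)^{2}}.$$

The integral on the left is $I$, so $I = - \frac{6}{\left(a + 1\right)^{2}}$.

Setting $a = \frac{4}{3}$:
$$I = - \frac{54}{49}.$$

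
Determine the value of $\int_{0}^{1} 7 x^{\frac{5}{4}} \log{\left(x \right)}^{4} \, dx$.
$\frac{57344}{19683}$

Consider the simpler parametrised integral
$$J(a) = \int_{0}^{1} 7 x^{a} \, dx = \frac{7}{a + 1}.$$

Differentiating under the integral sign brings down a factor of $\ln x$:
$$\frac{dJ}{da} = \int_{0}^{1} 7 x^{a} \log{\left(x \right)} \, dx = - \frac{7}{\left(a + 1\right)^{2}}.$$

Repeating $4$ times in total — each differentiation brings down another $\ln x$ — gives
$$\frac{d^{4}J}{da^{4}} = \int_{0}^{1} 7 x^{a} \log{\left(x \right)}^{4} \, dx = \frac{168}{\left(a + 1\right)^{5}},$$
and the integrand here is exactly the target integrand, so $I = \frac{168}{\left(a + 1\right)^{5}}$.

Setting $a = \frac{5}{4}$:
$$I = \frac{57344}{19683}.$$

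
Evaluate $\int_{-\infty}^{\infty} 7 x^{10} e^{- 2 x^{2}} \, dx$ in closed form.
$\frac{6615 \sqrt{2} \sqrt{\pi}}{2048}$

Begin with the known integral
$$J(a) = \int_{-\infty}^{\infty} 7 e^{- a x^{2}} \, dx = \frac{7 \sqrt{\pi}}{\sqrt{a}}.$$

Differentiating under the integral sign brings down a factor of $(-x^2)$:
$$\frac{dJ}{da} = \int_{-\infty}^{\infty} - 7 x^{2} e^{- a x^{2}} \, dx = - \frac{7 \sqrt{\pi}}{2 a^{\frac{3}{2}}}.$$

Repeating $5$ times in total — each differentiation brings down another $(-x^2)$ — gives
$$\frac{d^{5}J}{da^{5}} = \int_{-\infty}^{\infty} - 7 x^{10} e^{- a x^{2}} \, dx = - \frac{6615 \sqrt{\pi}}{32 a^{\frac{11}{2}}},$$
and the integrand here is $(-1)^{5}$ times the target integrand, so $I = (-1)^{5}\,\frac{d^{5}J}{da^{5}} = \frac{6615 \sqrt{\pi}}{32 a^{\frac{11}{2}}}$.

Setting $a = 2$:
$$I = \frac{6615 \sqrt{2} \sqrt{\pi}}{2048}.$$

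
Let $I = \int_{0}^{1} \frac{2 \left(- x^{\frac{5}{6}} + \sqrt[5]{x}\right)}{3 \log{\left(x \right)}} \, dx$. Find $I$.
$\log{\left(\frac{6 \sqrt[3]{330}}{55} \right)}$

Consider the one-parameter family: let $I(a) = \int_{0}^{1} \frac{2 \left(\sqrt[5]{x} - x^{a}\right)}{3 \log{\left(x \right)}} \, dx$.

Since $\dfrac{\partial}{\partial a}\,x^{a} = x^{a} \ln x$, the $\ln x$ in the denominator cancels and
$$\frac{dI}{da} = \int_{0}^{1} - \frac{2}{3} x^{a} \, dx = - \frac{2}{3} \left[\frac{x^{a+1}}{a+1}\right]_0^1 = - \frac{2}{3 a + 3}.$$

Integrating with respect to $a$ gives $I(a) = - \frac{2 \log{\left(a + 1 \right)}}{3} - \frac{2 \log{\left(5 \right)}}{3} + \frac{2 \log{\left(6 \right)}}{3} + C$.

At $a = \frac{1}{5}$ the integrand is identically $0$, so $I(\frac{1}{5}) = 0$. The closed form gives $0$, hence $C = 0$.

Setting $a = \frac{5}{6}$:
$$I = \log{\left(\frac{6 \sqrt[3]{330}}{55} \right)}.$$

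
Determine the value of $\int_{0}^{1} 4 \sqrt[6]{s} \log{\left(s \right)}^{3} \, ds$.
$- \frac{31104}{2401}$

Begin with the known integral
$$J(a) = \int_{0}^{1} 4 s^{a} \, ds = \frac{4}{a + 1}.$$

Differentiating under the integral sign brings down a factor of $\ln s$:
$$\frac{dJ}{da} = \int_{0}^{1} 4 s^{a} \log{\left(s \right)} \, ds = - \frac{4}{\left(a + 1\right)^{2}}.$$

Repeating $3$ times in total — each differentiation brings down another $\ln s$ — gives
$$\frac{d^{3}J}{da^{3}} = \int_{0}^{1} 4 s^{a} \log{\left(s \right)}^{3} \, ds = - \frac{24}{\left(a + 1\right)^{4}},$$
and the integrand here is exactly the target integrand, so $I = - \frac{24}{\left(a + 1\right)^{4}}$.

Setting $a = \frac{1}{6}$:
$$I = - \frac{31104}{2401}.$$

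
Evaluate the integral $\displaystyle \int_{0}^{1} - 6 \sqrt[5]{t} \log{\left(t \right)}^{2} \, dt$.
$- \frac{125}{18}$

Start from the elementary integral
$$J(a) = \int_{0}^{1} - 6 t^{a} \, dt = - \frac{6}{a + 1}.$$

Differentiating under the integral sign brings down a factor of $\ln t$:
$$\frac{dJ}{da} = \int_{0}^{1} - 6 t^{a} \log{\left(t \right)} \, dt = \frac{6}{\left(a + 1\right)^{2}}.$$

Repeating twice in total — each differentiation brings down another $\ln t$ — gives
$$\frac{d^{2}J}{da^{2}} = \int_{0}^{1} - 6 t^{a} \log{\left(t \right)}^{2} \, dt = - \frac{12}{\left(a + 1\right)^{3}},$$
and the integrand here is exactly the target integrand, so $I = - \frac{12}{\left(a + 1\right)^{3}}$.

Setting $a = \frac{1}{5}$:
$$I = - \frac{125}{18}.$$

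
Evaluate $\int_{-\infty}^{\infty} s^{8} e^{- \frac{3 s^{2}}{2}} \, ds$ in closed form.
$\frac{35 \sqrt{6} \sqrt{\pi}}{81}$

Consider the simpler parametrised integral
$$J(a) = \int_{-\infty}^{\infty} e^{- a s^{2}} \, ds = \frac{\sqrt{\pi}}{\sqrt{a}}.$$

Differentiating under the integral sign brings down a factor of $(-s^2)$:
$$\frac{dJ}{da} = \int_{-\infty}^{\infty} - s^{2} e^{- a s^{2}} \, ds = - \frac{\sqrt{\pi}}{2 a^{\frac{3}{2}}}.$$

Repeating $4$ times in total — each differentiation brings down another $(-s^2)$ — gives
$$\frac{d^{4}J}{da^{4}} = \int_{-\infty}^{\infty} s^{8} e^{- a s^{2}} \, ds = \frac{105 \sqrt{\pi}}{16 a^{\frac{9}{2}}},$$
and the integrand here is exactly the target integrand, so $I = \frac{105 \sqrt{\pi}}{16 a^{\frac{9}{2}}}$.

Setting $a = \frac{3}{2}$:
$$I = \frac{35 \sqrt{6} \sqrt{\pi}}{81}.$$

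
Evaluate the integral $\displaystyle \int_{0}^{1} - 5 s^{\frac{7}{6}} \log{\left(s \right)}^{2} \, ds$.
$- \frac{2160}{2197}$

Start from the elementary integral
$$J(a) = \int_{0}^{1} - 5 s^{a} \, ds = - \frac{5}{a + 1}.$$

Differentiating under the integral sign brings down a factor of $\ln s$:
$$\frac{dJ}{da} = \int_{0}^{1} - 5 s^{a} \log{\left(s \right)} \, ds = \frac{5}{\left(a + 1\right)^{2}}.$$

Repeating twice in total — each differentiation brings down another $\ln s$ — gives
$$\frac{d^{2}J}{da^{2}} = \int_{0}^{1} - 5 s^{a} \log{\left(s \right)}^{2} \, ds = - \frac{10}{\left(a + 1\right)^{3}},$$
and the integrand here is exactly the target integrand, so $I = - \frac{10}{\left(a + 1\right)^{3}}$.

Setting $a = \frac{7}{6}$:
$$I = - \frac{2160}{2197}.$$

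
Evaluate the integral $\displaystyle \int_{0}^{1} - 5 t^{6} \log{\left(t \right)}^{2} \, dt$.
$- \frac{10}{343}$

Begin with the known integral
$$J(a) = \int_{0}^{1} - 5 t^{a} \, dt = - \frac{5}{a + 1}.$$

Differentiating under the integral sign brings down a factor of $\ln t$:
$$\frac{dJ}{da} = \int_{0}^{1} - 5 t^{a} \log{\left(t \right)} \, dt = \frac{5}{\left(a + 1\right)^{2}}.$$

Repeating twice in total — each differentiation brings down another $\ln t$ — gives
$$\frac{d^{2}J}{da^{2}} = \int_{0}^{1} - 5 t^{a} \log{\left(t \right)}^{2} \, dt = - \frac{10}{\left(a + 1\right)^{3}},$$
and the integrand here is exactly the target integrand, so $I = - \frac{10}{\left(a + 1\right)^{3}}$.

Setting $a = 6$:
$$I = - \frac{10}{343}.$$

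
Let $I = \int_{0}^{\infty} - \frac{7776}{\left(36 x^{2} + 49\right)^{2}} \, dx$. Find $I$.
$- \frac{324 \pi}{343}$

Begin with the known result
$$J(a) = \int_{0}^{\infty} - \frac{6}{a^{2} + x^{2}} \, dx = - \frac{3 \pi}{a}.$$

Differentiating under the integral sign with respect to $a$,
$$\frac{dJ}{da} = \int_{0}^{\infty} \frac{12 a}{\left(a^{2} + x^{2}\right)^{2}} \, dx = \frac{3 \pi}{a^{2}},$$
so $\int_{0}^{\infty} - \frac{6}{\left(a^{2} + x^{2}\right)^{2}} \, dx = - \frac{3 \pi}{2 a^{3}}$.

Setting $a = \frac{7}{6}$:
$$I = - \frac{324 \pi}{343}.$$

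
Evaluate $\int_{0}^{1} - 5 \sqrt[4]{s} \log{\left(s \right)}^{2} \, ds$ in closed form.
$- \frac{128}{25}$

Begin with the known integral
$$J(a) = \int_{0}^{1} - 5 s^{a} \, ds = - \frac{5}{a + 1}.$$

Differentiating under the integral sign brings down a factor of $\ln s$:
$$\frac{dJ}{da} = \int_{0}^{1} - 5 s^{a} \log{\left(s \right)} \, ds = \frac{5}{\left(a + 1\right)^{2}}.$$

Repeating twice in total — each differentiation brings down another $\ln s$ — gives
$$\frac{d^{2}J}{da^{2}} = \int_{0}^{1} - 5 s^{a} \log{\left(s \right)}^{2} \, ds = - \frac{10}{\left(a + 1\right)^{3}},$$
and the integrand here is exactly the target integrand, so $I = - \frac{10}{\left(a + 1\right)^{3}}$.

Setting $a = \frac{1}{4}$:
$$I = - \frac{128}{25}.$$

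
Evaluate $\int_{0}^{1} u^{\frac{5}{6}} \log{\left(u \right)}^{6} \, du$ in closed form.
$\frac{201553920}{19487171}$

Consider the simpler parametrised integral
$$J(a) = \int_{0}^{1} u^{a} \, du = \frac{1}{a + 1}.$$

Differentiating under the integral sign brings down a factor of $\ln u$:
$$\frac{dJ}{da} = \int_{0}^{1} u^{a} \log{\left(u \right)} \, du = - \frac{1}{\left(a + 1\right)^{2}}.$$

Repeating $6$ times in total — each differentiation brings down another $\ln u$ — gives
$$\frac{d^{6}J}{da^{6}} = \int_{0}^{1} u^{a} \log{\left(u \right)}^{6} \, du = \frac{720}{\left(a + 1\right)^{7}},$$
and the integrand here is exactly the target integrand, so $I = \frac{720}{\left(a + 1\right)^{7}}$.

Setting $a = \frac{5}{6}$:
$$I = \frac{201553920}{19487171}.$$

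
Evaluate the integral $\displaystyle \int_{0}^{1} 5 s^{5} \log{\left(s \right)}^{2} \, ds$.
$\frac{5}{108}$

Consider the simpler parametrised integral
$$J(a) = \int_{0}^{1} 5 s^{a} \, ds = \frac{5}{a + 1}.$$

Differentiating under the integral sign brings down a factor of $\ln s$:
$$\frac{dJ}{da} = \int_{0}^{1} 5 s^{a} \log{\left(s \right)} \, ds = - \frac{5}{\left(a + 1\right)^{2}}.$$

Repeating twice in total — each differentiation brings down another $\ln s$ — gives
$$\frac{d^{2}J}{da^{2}} = \int_{0}^{1} 5 s^{a} \log{\left(s \right)}^{2} \, ds = \frac{10}{\left(a + 1\right)^{3}},$$
and the integrand here is exactly the target integrand, so $I = \frac{10}{\left(a + 1\right)^{3}}$.

Setting $a = 5$:
$$I = \frac{5}{108}.$$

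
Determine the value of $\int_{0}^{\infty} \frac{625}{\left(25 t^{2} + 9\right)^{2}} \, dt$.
$\frac{125 \pi}{108}$

Start from the standard arctangent integral
$$J(a) = \int_{0}^{\infty} \frac{1}{a^{2} + t^{2}} \, dt = \frac{\pi}{2 a}.$$

Differentiating under the integral sign with respect to $a$,
$$\frac{dJ}{da} = \int_{0}^{\infty} - \frac{2 a}{\left(a^{2} + t^{2}\right)^{2}} \, dt = - \frac{\pi}{2 a^{2}},$$
so $\int_{0}^{\infty} \frac{1}{\left(a^{2} + t^{2}\right)^{2}} \, dt = \frac{\pi}{4 a^{3}}$.

Setting $a = \frac{3}{5}$:
$$I = \frac{125 \pi}{108}.$$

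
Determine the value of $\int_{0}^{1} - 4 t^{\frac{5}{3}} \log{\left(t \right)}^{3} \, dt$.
$\frac{243}{512}$

Begin with the known integral
$$J(a) = \int_{0}^{1} - 4 t^{a} \, dt = - \frac{4}{a + 1}.$$

Differentiating under the integral sign brings down a factor of $\ln t$:
$$\frac{dJ}{da} = \int_{0}^{1} - 4 t^{a} \log{\left(t \right)} \, dt = \frac{4}{\left(a + 1\right)^{2}}.$$

Repeating $3$ times in total — each differentiation brings down another $\ln t$ — gives
$$\frac{d^{3}J}{da^{3}} = \int_{0}^{1} - 4 t^{a} \log{\left(t \right)}^{3} \, dt = \frac{24}{\left(a + 1\right)^{4}},$$
and the integrand here is exactly the target integrand, so $I = \frac{24}{\left(a + 1\right)^{4}}$.

Setting $a = \frac{5}{3}$:
$$I = \frac{243}{512}.$$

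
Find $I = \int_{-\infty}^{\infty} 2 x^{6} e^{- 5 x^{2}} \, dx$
$\frac{3 \sqrt{5} \sqrt{\pi}}{500}$

Start from the elementary integral
$$J(a) = \int_{-\infty}^{\infty} 2 e^{- a x^{2}} \, dx = \frac{2 \sqrt{\pi}}{\sqrt{a}}.$$

Differentiating under the integral sign brings down a factor of $(-x^2)$:
$$\frac{dJ}{da} = \int_{-\infty}^{\infty} - 2 x^{2} e^{- a x^{2}} \, dx = - \frac{\sqrt{\pi}}{a^{\frac{3}{2}}}.$$

Repeating $3$ times in total — each differentiation brings down another $(-x^2)$ — gives
$$\frac{d^{3}J}{da^{3}} = \int_{-\infty}^{\infty} - 2 x^{6} e^{- a x^{2}} \, dx = - \frac{15 \sqrt{\pi}}{4 a^{\frac{7}{2}}},$$
and the integrand here is $(-1)^{3}$ times the target integrand, so $I = (-1)^{3}\,\frac{d^{3}J}{da^{3}} = \frac{15 \sqrt{\pi}}{4 a^{\frac{7}{2}}}$.

Setting $a = 5$:
$$I = \frac{3 \sqrt{5} \sqrt{\pi}}{500}.$$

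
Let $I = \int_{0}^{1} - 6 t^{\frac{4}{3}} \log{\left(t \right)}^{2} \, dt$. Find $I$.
$- \frac{324}{343}$

Consider the simpler parametrised integral
$$J(a) = \int_{0}^{1} - 6 t^{a} \, dt = - \frac{6}{a + 1}.$$

Differentiating under the integral sign brings down a factor of $\ln t$:
$$\frac{dJ}{da} = \int_{0}^{1} - 6 t^{a} \log{\left(t \right)} \, dt = \frac{6}{\left(a + 1\right)^{2}}.$$

Repeating twice in total — each differentiation brings down another $\ln t$ — gives
$$\frac{d^{2}J}{da^{2}} = \int_{0}^{1} - 6 t^{a} \log{\left(t \right)}^{2} \, dt = - \frac{12}{\left(a + 1\right)^{3}},$$
and the integrand here is exactly the target integrand, so $I = - \frac{12}{\left(a + 1\right)^{3}}$.

Setting $a = \frac{4}{3}$:
$$I = - \frac{324}{343}.$$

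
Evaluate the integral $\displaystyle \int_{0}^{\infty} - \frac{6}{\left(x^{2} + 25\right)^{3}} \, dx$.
$- \frac{9 \pi}{25000}$

Recall the elementary integral
$$J(a) = \int_{0}^{\infty} - \frac{6}{a^{2} + x^{2}} \, dx = - \frac{3 \pi}{a}.$$

Differentiating under the integral sign with respect to $a$,
$$\frac{dJ}{da} = \int_{0}^{\infty} \frac{12 a}{\left(a^{2} + x^{2}\right)^{2}} \, dx = \frac{3 \pi}{a^{2}},$$
so $\int_{0}^{\infty} - \frac{6}{\left(a^{2} + x^{2}\right)^{2}} \, dx = - \frac{3 \pi}{2 a^{3}}$.

Repeating — each differentiation of $1/(x^2+a^2)^j$ produces $-2ja/(x^2+a^2)^{j+1}$ — and dividing through by $-2ja$ at each step yields, after $2$ differentiations in total,
$$\int_{0}^{\infty} - \frac{6}{\left(a^{2} + x^{2}\right)^{3}} \, dx = - \frac{9 \pi}{8 a^{5}}.$$

Setting $a = 5$:
$$I = - \frac{9 \pi}{25000}.$$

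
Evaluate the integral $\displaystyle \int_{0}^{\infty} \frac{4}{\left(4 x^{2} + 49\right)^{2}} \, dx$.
$\frac{\pi}{686}$

Begin with the known result
$$J(a) = \int_{0}^{\infty} \frac{1}{4 \left(a^{2} + x^{2}\right)} \, dx = \frac{\pi}{8 a}.$$

Differentiating under the integral sign with respect to $a$,
$$\frac{dJ}{da} = \int_{0}^{\infty} - \frac{a}{2 \left(a^{2} + x^{2}\right)^{2}} \, dx = - \frac{\pi}{8 a^{2}},$$
so $\int_{0}^{\infty} \frac{1}{4 \left(a^{2} + x^{2}\right)^{2}} \, dx = \frac{\pi}{16 a^{3}}$.

Setting $a = \frac{7}{2}$:
$$I = \frac{\pi}{686}.$$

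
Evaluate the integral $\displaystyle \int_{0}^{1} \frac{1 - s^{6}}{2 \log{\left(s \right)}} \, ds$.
$- \frac{\log{\left(7 \right)}}{2}$

Replace the exponent $6$ by a parameter $a$: let $I(a) = \int_{0}^{1} \frac{1 - s^{a}}{2 \log{\left(s \right)}} \, ds$.

Since $\dfrac{\partial}{\partial a}\,s^{a} = s^{a} \ln s$, the $\ln s$ in the denominator cancels and
$$\frac{dI}{da} = \int_{0}^{1} - \frac{1}{2} s^{a} \, ds = - \frac{1}{2} \left[\frac{s^{a+1}}{a+1}\right]_0^1 = - \frac{1}{2 a + 2}.$$

Integrating with respect to $a$ gives $I(a) = - \frac{\log{\left(a + 1 \right)}}{2} + C$.

At $a = 0$ the integrand is identically $0$, so $I(0) = 0$. The closed form gives $0$, hence $C = 0$.

Setting $a = 6$:
$$I = - \frac{\log{\left(7 \right)}}{2}.$$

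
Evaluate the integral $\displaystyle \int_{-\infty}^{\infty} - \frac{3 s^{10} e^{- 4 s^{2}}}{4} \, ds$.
$- \frac{2835 \sqrt{\pi}}{262144}$

Consider the simpler parametrised integral
$$J(a) = \int_{-\infty}^{\infty} - \frac{3 e^{- a s^{2}}}{4} \, ds = - \frac{3 \sqrt{\pi}}{4 \sqrt{a}}.$$

Differentiating under the integral sign brings down a factor of $(-s^2)$:
$$\frac{dJ}{da} = \int_{-\infty}^{\infty} \frac{3 s^{2} e^{- a s^{2}}}{4} \, ds = \frac{3 \sqrt{\pi}}{8 a^{\frac{3}{2}}}.$$

Repeating $5$ times in total — each differentiation brings down another $(-s^2)$ — gives
$$\frac{d^{5}J}{da^{5}} = \int_{-\infty}^{\infty} \frac{3 s^{10} e^{- a s^{2}}}{4} \, ds = \frac{2835 \sqrt{\pi}}{128 a^{\frac{11}{2}}},$$
and the integrand here is $(-1)^{5}$ times the target integrand, so $I = (-1)^{5}\,\frac{d^{5}J}{da^{5}} = - \frac{2835 \sqrt{\pi}}{128 a^{\frac{11}{2}}}$.

Setting $a = 4$:
$$I = - \frac{2835 \sqrt{\pi}}{262144}.$$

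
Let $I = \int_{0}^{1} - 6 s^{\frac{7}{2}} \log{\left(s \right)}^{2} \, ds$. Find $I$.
$- \frac{32}{243}$

Start from the elementary integral
$$J(a) = \int_{0}^{1} - 6 s^{a} \, ds = - \frac{6}{a + 1}.$$

Differentiating under the integral sign brings down a factor of $\ln s$:
$$\frac{dJ}{da} = \int_{0}^{1} - 6 s^{a} \log{\left(s \right)} \, ds = \frac{6}{\left(a + 1\right)^{2}}.$$

Repeating twice in total — each differentiation brings down another $\ln s$ — gives
$$\frac{d^{2}J}{da^{2}} = \int_{0}^{1} - 6 s^{a} \log{\left(s \right)}^{2} \, ds = - \frac{12}{\left(a + 1\right)^{3}},$$
and the integrand here is exactly the target integrand, so $I = - \frac{12}{\left(a + 1\right)^{3}}$.

Setting $a = \frac{7}{2}$:
$$I = - \frac{32}{243}.$$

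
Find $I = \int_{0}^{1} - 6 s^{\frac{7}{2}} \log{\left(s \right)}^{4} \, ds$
$- \frac{512}{6561}$

Start from the elementary integral
$$J(a) = \int_{0}^{1} - 6 s^{a} \, ds = - \frac{6}{a + 1}.$$

Differentiating under the integral sign brings down a factor of $\ln s$:
$$\frac{dJ}{da} = \int_{0}^{1} - 6 s^{a} \log{\left(s \right)} \, ds = \frac{6}{\left(a + 1\right)^{2}}.$$

Repeating $4$ times in total — each differentiation brings down another $\ln s$ — gives
$$\frac{d^{4}J}{da^{4}} = \int_{0}^{1} - 6 s^{a} \log{\left(s \right)}^{4} \, ds = - \frac{144}{\left(a + 1\right)^{5}},$$
and the integrand here is exactly the target integrand, so $I = - \frac{144}{\left(a + 1\right)^{5}}$.

Setting $a = \frac{7}{2}$:
$$I = - \frac{512}{6561}.$$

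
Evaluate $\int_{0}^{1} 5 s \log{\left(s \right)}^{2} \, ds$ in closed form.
$\frac{5}{4}$

Start from the elementary integral
$$J(a) = \int_{0}^{1} 5 s^{a} \, ds = \frac{5}{a + 1}.$$

Differentiating under the integral sign brings down a factor of $\ln s$:
$$\frac{dJ}{da} = \int_{0}^{1} 5 s^{a} \log{\left(s \right)} \, ds = - \frac{5}{\left(a + 1\right)^{2}}.$$

Repeating twice in total — each differentiation brings down another $\ln s$ — gives
$$\frac{d^{2}J}{da^{2}} = \int_{0}^{1} 5 s^{a} \log{\left(s \right)}^{2} \, ds = \frac{10}{\left(a + 1\right)^{3}},$$
and the integrand here is exactly the target integrand, so $I = \frac{10}{\left(a + 1\right)^{3}}$.

Setting $a = 1$:
$$I = \frac{5}{4}.$$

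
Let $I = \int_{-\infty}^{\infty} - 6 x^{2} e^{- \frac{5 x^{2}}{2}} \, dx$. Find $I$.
$- \frac{6 \sqrt{10} \sqrt{\pi}}{25}$

Begin with the known integral
$$J(a) = \int_{-\infty}^{\infty} - 6 e^{- a x^{2}} \, dx = - \frac{6 \sqrt{\pi}}{\sqrt{a}}.$$

Differentiating under the integral sign brings down a factor of $(-x^2)$:
$$\frac{dJ}{da} = \int_{-\infty}^{\infty} 6 x^{2} e^{- a x^{2}} \, dx = \frac{3 \sqrt{\pi}}{a^{\frac{3}{2}}}.$$

The integral on the left is $-I$, so $I = - \frac{3 \sqrt{\pi}}{a^{\frac{3}{2}}}$.

Setting $a = \frac{5}{2}$:
$$I = - \frac{6 \sqrt{10} \sqrt{\pi}}{25}.$$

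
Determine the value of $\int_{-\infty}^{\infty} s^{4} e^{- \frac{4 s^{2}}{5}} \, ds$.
$\frac{75 \sqrt{5} \sqrt{\pi}}{128}$

Consider the simpler parametrised integral
$$J(a) = \int_{-\infty}^{\infty} e^{- a s^{2}} \, ds = \frac{\sqrt{\pi}}{\sqrt{a}}.$$

Differentiating under the integral sign brings down a factor of $(-s^2)$:
$$\frac{dJ}{da} = \int_{-\infty}^{\infty} - s^{2} e^{- a s^{2}} \, ds = - \frac{\sqrt{\pi}}{2 a^{\frac{3}{2}}}.$$

Repeating twice in total — each differentiation brings down another $(-s^2)$ — gives
$$\frac{d^{2}J}{da^{2}} = \int_{-\infty}^{\infty} s^{4} e^{- a s^{2}} \, ds = \frac{3 \sqrt{\pi}}{4 a^{\frac{5}{2}}},$$
and the integrand here is exactly the target integrand, so $I = \frac{3 \sqrt{\pi}}{4 a^{\frac{5}{2}}}$.

Setting $a = \frac{4}{5}$:
$$I = \frac{75 \sqrt{5} \sqrt{\pi}}{128}.$$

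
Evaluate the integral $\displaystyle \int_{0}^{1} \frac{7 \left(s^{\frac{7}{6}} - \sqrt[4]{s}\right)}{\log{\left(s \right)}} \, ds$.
$- \log{\left(\frac{170859375}{8031810176} \right)}$

Replace the exponent $\frac{1}{4}$ by a parameter $a$: let $I(a) = \int_{0}^{1} \frac{7 \left(s^{\frac{7}{6}} - s^{a}\right)}{\log{\left(s \right)}} \, ds$.

Since $\dfrac{\partial}{\partial a}\,s^{a} = s^{a} \ln s$, the $\ln s$ in the denominator cancels and
$$\frac{dI}{da} = \int_{0}^{1} -7 s^{a} \, ds = -7 \left[\frac{s^{a+1}}{a+1}\right]_0^1 = - \frac{7}{a + 1}.$$

Integrating with respect to $a$ gives $I(a) = - \log{\left(\frac{279936 \left(a + 1\right)^{7}}{62748517} \right)} + C$.

At $a = \frac{7}{6}$ the integrand is identically $0$, so $I(\frac{7}{6}) = 0$. The closed form gives $0$, hence $C = 0$.

Setting $a = \frac{1}{4}$:
$$I = - \log{\left(\frac{170859375}{8031810176} \right)}.$$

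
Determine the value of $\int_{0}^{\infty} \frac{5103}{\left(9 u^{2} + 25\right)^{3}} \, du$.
$\frac{5103 \pi}{50000}$

Begin with the known result
$$J(a) = \int_{0}^{\infty} \frac{7}{a^{2} + u^{2}} \, du = \frac{7 \pi}{2 a}.$$

Differentiating under the integral sign with respect to $a$,
$$\frac{dJ}{da} = \int_{0}^{\infty} - \frac{14 a}{\left(a^{2} + u^{2}\right)^{2}} \, du = - \frac{7 \pi}{2 a^{2}},$$
so $\int_{0}^{\infty} \frac{7}{\left(a^{2} + u^{2}\right)^{2}} \, du = \frac{7 \pi}{4 a^{3}}$.

Repeating — each differentiation of $1/(u^2+a^2)^j$ produces $-2ja/(u^2+a^2)^{j+1}$ — and dividing through by $-2ja$ at each step yields, after $2$ differentiations in total,
$$\int_{0}^{\infty} \frac{7}{\left(a^{2} + u^{2}\right)^{3}} \, du = \frac{21 \pi}{16 a^{5}}.$$

Setting $a = \frac{5}{3}$:
$$I = \frac{5103 \pi}{50000}.$$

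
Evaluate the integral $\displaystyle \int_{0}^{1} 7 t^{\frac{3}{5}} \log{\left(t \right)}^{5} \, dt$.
$- \frac{1640625}{32768}$

Begin with the known integral
$$J(a) = \int_{0}^{1} 7 t^{a} \, dt = \frac{7}{a + 1}.$$

Differentiating under the integral sign brings down a factor of $\ln t$:
$$\frac{dJ}{da} = \int_{0}^{1} 7 t^{a} \log{\left(t \right)} \, dt = - \frac{7}{\left(a + 1\right)^{2}}.$$

Repeating $5$ times in total — each differentiation brings down another $\ln t$ — gives
$$\frac{d^{5}J}{da^{5}} = \int_{0}^{1} 7 t^{a} \log{\left(t \right)}^{5} \, dt = - \frac{840}{\left(a + 1\right)^{6}},$$
and the integrand here is exactly the target integrand, so $I = - \frac{840}{\left(a + 1\right)^{6}}$.

Setting $a = \frac{3}{5}$:
$$I = - \frac{1640625}{32768}.$$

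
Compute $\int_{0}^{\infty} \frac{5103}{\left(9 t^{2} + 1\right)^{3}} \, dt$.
$\frac{5103 \pi}{16}$

Start from the standard arctangent integral
$$J(a) = \int_{0}^{\infty} \frac{7}{a^{2} + t^{2}} \, dt = \frac{7 \pi}{2 a}.$$

Differentiating under the integral sign with respect to $a$,
$$\frac{dJ}{da} = \int_{0}^{\infty} - \frac{14 a}{\left(a^{2} + t^{2}\right)^{2}} \, dt = - \frac{7 \pi}{2 a^{2}},$$
so $\int_{0}^{\infty} \frac{7}{\left(a^{2} + t^{2}\right)^{2}} \, dt = \frac{7 \pi}{4 a^{3}}$.

Repeating — each differentiation of $1/(t^2+a^2)^j$ produces $-2ja/(t^2+a^2)^{j+1}$ — and dividing through by $-2ja$ at each step yields, after $2$ differentiations in total,
$$\int_{0}^{\infty} \frac{7}{\left(a^{2} + t^{2}\right)^{3}} \, dt = \frac{21 \pi}{16 a^{5}}.$$

Setting $a = \frac{1}{3}$:
$$I = \frac{5103 \pi}{16}.$$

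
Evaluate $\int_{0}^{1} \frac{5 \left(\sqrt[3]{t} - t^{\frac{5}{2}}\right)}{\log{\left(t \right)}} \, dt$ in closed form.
$\log{\left(\frac{32768}{4084101} \right)}$

Introduce a parameter $a$ in the exponent: let $I(a) = \int_{0}^{1} \frac{5 \left(- t^{\frac{5}{2}} + t^{a}\right)}{\log{\left(t \right)}} \, dt$.

Since $\dfrac{\partial}{\partial a}\,t^{a} = t^{a} \ln t$, the $\ln t$ in the denominator cancels and
$$\frac{dI}{da} = \int_{0}^{1} 5 t^{a} \, dt = 5 \left[\frac{t^{a+1}}{a+1}\right]_0^1 = \frac{5}{a + 1}.$$

Integrating with respect to $a$ gives $I(a) = \log{\left(\frac{32 \left(a + 1\right)^{5}}{16807} \right)} + C$.

At $a = \frac{5}{2}$ the integrand is identically $0$, so $I(\frac{5}{2}) = 0$. The closed form gives $0$, hence $C = 0$.

Setting $a = \frac{1}{3}$:
$$I = \log{\left(\frac{32768}{4084101} \right)}.$$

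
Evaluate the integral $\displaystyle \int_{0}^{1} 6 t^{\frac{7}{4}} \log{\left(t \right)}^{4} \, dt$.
$\frac{147456}{161051}$

Begin with the known integral
$$J(a) = \int_{0}^{1} 6 t^{a} \, dt = \frac{6}{a + 1}.$$

Differentiating under the integral sign brings down a factor of $\ln t$:
$$\frac{dJ}{da} = \int_{0}^{1} 6 t^{a} \log{\left(t \right)} \, dt = - \frac{6}{\left(a + 1\right)^{2}}.$$

Repeating $4$ times in total — each differentiation brings down another $\ln t$ — gives
$$\frac{d^{4}J}{da^{4}} = \int_{0}^{1} 6 t^{a} \log{\left(t \right)}^{4} \, dt = \frac{144}{\left(a + 1\right)^{5}},$$
and the integrand here is exactly the target integrand, so $I = \frac{144}{\left(a + 1\right)^{5}}$.

Setting $a = \frac{7}{4}$:
$$I = \frac{147456}{161051}.$$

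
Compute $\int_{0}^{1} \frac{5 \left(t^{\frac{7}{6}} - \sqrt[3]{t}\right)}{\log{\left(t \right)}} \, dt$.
$- \log{\left(\frac{32768}{371293} \right)}$

Replace the exponent $\frac{1}{3}$ by a parameter $a$: let $I(a) = \int_{0}^{1} \frac{5 \left(t^{\frac{7}{6}} - t^{a}\right)}{\log{\left(t \right)}} \, dt$.

Since $\dfrac{\partial}{\partial a}\,t^{a} = t^{a} \ln t$, the $\ln t$ in the denominator cancels and
$$\frac{dI}{da} = \int_{0}^{1} -5 t^{a} \, dt = -5 \left[\frac{t^{a+1}}{a+1}\right]_0^1 = - \frac{5}{a + 1}.$$

Integrating with respect to $a$ gives $I(a) = - \log{\left(\frac{7776 \left(a + 1\right)^{5}}{371293} \right)} + C$.

At $a = \frac{7}{6}$ the integrand is identically $0$, so $I(\frac{7}{6}) = 0$. The closed form gives $0$, hence $C = 0$.

Setting $a = \frac{1}{3}$:
$$I = - \log{\left(\frac{32768}{371293} \right)}.$$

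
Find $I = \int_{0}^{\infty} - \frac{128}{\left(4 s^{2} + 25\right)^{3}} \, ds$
$- \frac{12 \pi}{3125}$

Start from the standard arctangent integral
$$J(a) = \int_{0}^{\infty} - \frac{2}{a^{2} + s^{2}} \, ds = - \frac{\pi}{a}.$$

Differentiating under the integral sign with respect to $a$,
$$\frac{dJ}{da} = \int_{0}^{\infty} \frac{4 a}{\left(a^{2} + s^{2}\right)^{2}} \, ds = \frac{\pi}{a^{2}},$$
so $\int_{0}^{\infty} - \frac{2}{\left(a^{2} + s^{2}\right)^{2}} \, ds = - \frac{\pi}{2 a^{3}}$.

Repeating — each differentiation of $1/(s^2+a^2)^j$ produces $-2ja/(s^2+a^2)^{j+1}$ — and dividing through by $-2ja$ at each step yields, after $2$ differentiations in total,
$$\int_{0}^{\infty} - \frac{2}{\left(a^{2} + s^{2}\right)^{3}} \, ds = - \frac{3 \pi}{8 a^{5}}.$$

Setting $a = \frac{5}{2}$:
$$I = - \frac{12 \pi}{3125}.$$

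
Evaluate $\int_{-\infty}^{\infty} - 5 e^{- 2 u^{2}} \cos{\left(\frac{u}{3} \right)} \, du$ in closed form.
$- \frac{5 \sqrt{2} \sqrt{\pi}}{2 e^{\frac{1}{72}}}$

Let $b$ denote the cosine frequency and define $I(b) = \int_{-\infty}^{\infty} - 5 e^{- 2 u^{2}} \cos{\left(b u \right)} \, du$.

Differentiating under the integral sign,
$$I'(b) = \int_{-\infty}^{\infty} 5 u e^{- 2 u^{2}} \sin{\left(b u \right)} \, du.$$

Integrate $\int_{-\infty}^{\infty} u \sin(b u)\, e^{- 2 u^{2}}\, du$ by parts with $w = \sin(b u)$ and $dv = u\, e^{- 2 u^{2}}\, du$, giving $v = - \frac{e^{- 2 u^{2}}}{4}$. The boundary term vanishes and
$$\int_{-\infty}^{\infty} u \sin(b u)\, e^{- 2 u^{2}}\, du = \frac{b}{4} \int_{-\infty}^{\infty} \cos(b u)\, e^{- 2 u^{2}}\, du,$$
so $I'(b) = - \frac{b}{4}\, I(b)$.

This is a separable first-order ODE; solving with the initial condition $I(0) = \int_{-\infty}^{\infty} - 5 e^{- 2 u^{2}}\,du = - \frac{5 \sqrt{2} \sqrt{\pi}}{2}$ gives
$$I(b) = - \frac{5 \sqrt{2} \sqrt{\pi} e^{- \frac{b^{2}}{8}}}{2}.$$

Setting $b = \frac{1}{3}$:
$$I = - \frac{5 \sqrt{2} \sqrt{\pi}}{2 e^{\frac{1}{72}}}.$$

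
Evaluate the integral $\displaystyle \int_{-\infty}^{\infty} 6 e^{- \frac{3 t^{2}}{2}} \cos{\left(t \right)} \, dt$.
$\frac{2 \sqrt{6} \sqrt{\pi}}{e^{\frac{1}{6}}}$

Treat the cosine frequency as a parameter and define $I(b) = \int_{-\infty}^{\infty} 6 e^{- \frac{3 t^{2}}{2}} \cos{\left(b t \right)} \, dt$.

Differentiating under the integral sign,
$$I'(b) = \int_{-\infty}^{\infty} - 6 t e^{- \frac{3 t^{2}}{2}} \sin{\left(b t \right)} \, dt.$$

Integrate $\int_{-\infty}^{\infty} t \sin(b t)\, e^{- \frac{3 t^{2}}{2}}\, dt$ by parts with $u = \sin(b t)$ and $dv = t\, e^{- \frac{3 t^{2}}{2}}\, dt$, giving $v = - \frac{e^{- \frac{3 t^{2}}{2}}}{3}$. The boundary term vanishes and
$$\int_{-\infty}^{\infty} t \sin(b t)\, e^{- \frac{3 t^{2}}{2}}\, dt = \frac{b}{3} \int_{-\infty}^{\infty} \cos(b t)\, e^{- \frac{3 t^{2}}{2}}\, dt,$$
so $I'(b) = - \frac{b}{3}\, I(b)$.

This is a separable first-order ODE; solving with the initial condition $I(0) = \int_{-\infty}^{\infty} 6 e^{- \frac{3 t^{2}}{2}}\,dt = 2 \sqrt{6} \sqrt{\pi}$ gives
$$I(b) = 2 \sqrt{6} \sqrt{\pi} e^{- \frac{b^{2}}{6}}.$$

Setting $b = 1$:
$$I = \frac{2 \sqrt{6} \sqrt{\pi}}{e^{\frac{1}{6}}}.$$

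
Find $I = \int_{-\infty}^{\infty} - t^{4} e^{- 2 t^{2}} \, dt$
$- \frac{3 \sqrt{2} \sqrt{\pi}}{32}$

Consider the simpler parametrised integral
$$J(a) = \int_{-\infty}^{\infty} - e^{- a t^{2}} \, dt = - \frac{\sqrt{\pi}}{\sqrt{a}}.$$

Differentiating under the integral sign brings down a factor of $(-t^2)$:
$$\frac{dJ}{da} = \int_{-\infty}^{\infty} t^{2} e^{- a t^{2}} \, dt = \frac{\sqrt{\pi}}{2 a^{\frac{3}{2}}}.$$

Repeating twice in total — each differentiation brings down another $(-t^2)$ — gives
$$\frac{d^{2}J}{da^{2}} = \int_{-\infty}^{\infty} - t^{4} e^{- a t^{2}} \, dt = - \frac{3 \sqrt{\pi}}{4 a^{\frac{5}{2}}},$$
and the integrand here is exactly the target integrand, so $I = - \frac{3 \sqrt{\pi}}{4 a^{\frac{5}{2}}}$.

Setting $a = 2$:
$$I = - \frac{3 \sqrt{2} \sqrt{\pi}}{32}.$$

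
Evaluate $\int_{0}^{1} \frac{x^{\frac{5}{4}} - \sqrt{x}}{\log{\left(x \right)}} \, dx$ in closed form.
$- \log{\left(2 \right)} + \log{\left(3 \right)}$

Consider the one-parameter family: let $I(a) = \int_{0}^{1} \frac{x^{\frac{5}{4}} - x^{a}}{\log{\left(x \right)}} \, dx$.

Since $\dfrac{\partial}{\partial a}\,x^{a} = x^{a} \ln x$, the $\ln x$ in the denominator cancels and
$$\frac{dI}{da} = \int_{0}^{1} -1 x^{a} \, dx = -1 \left[\frac{x^{a+1}}{a+1}\right]_0^1 = - \frac{1}{a + 1}.$$

Integrating with respect to $a$ gives $I(a) = - \log{\left(\frac{4 a}{9} + \frac{4}{9} \right)} + C$.

At $a = \frac{5}{4}$ the integrand is identically $0$, so $I(\frac{5}{4}) = 0$. The closed form gives $0$, hence $C = 0$.

Setting $a = \frac{1}{2}$:
$$I = - \log{\left(2 \right)} + \log{\left(3 \right)}.$$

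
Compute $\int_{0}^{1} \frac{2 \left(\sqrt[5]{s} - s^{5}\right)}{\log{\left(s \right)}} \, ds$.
$- \log{\left(25 \right)}$

Replace the exponent $5$ by a parameter $a$: let $I(a) = \int_{0}^{1} \frac{2 \left(\sqrt[5]{s} - s^{a}\right)}{\log{\left(s \right)}} \, ds$.

Since $\dfrac{\partial}{\partial a}\,s^{a} = s^{a} \ln s$, the $\ln s$ in the denominator cancels and
$$\frac{dI}{da} = \int_{0}^{1} -2 s^{a} \, ds = -2 \left[\frac{s^{a+1}}{a+1}\right]_0^1 = - \frac{2}{a + 1}.$$

Integrating with respect to $a$ gives $I(a) = - \log{\left(\frac{25 \left(a + 1\right)^{2}}{36} \right)} + C$.

At $a = \frac{1}{5}$ the integrand is identically $0$, so $I(\frac{1}{5}) = 0$. The closed form gives $0$, hence $C = 0$.

Setting $a = 5$:
$$I = - \log{\left(25 \right)}.$$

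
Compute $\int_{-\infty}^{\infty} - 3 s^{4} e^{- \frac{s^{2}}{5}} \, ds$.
$- \frac{225 \sqrt{5} \sqrt{\pi}}{4}$

Start from the elementary integral
$$J(a) = \int_{-\infty}^{\infty} - 3 e^{- a s^{2}} \, ds = - \frac{3 \sqrt{\pi}}{\sqrt{a}}.$$

Differentiating under the integral sign brings down a factor of $(-s^2)$:
$$\frac{dJ}{da} = \int_{-\infty}^{\infty} 3 s^{2} e^{- a s^{2}} \, ds = \frac{3 \sqrt{\pi}}{2 a^{\frac{3}{2}}}.$$

Repeating twice in total — each differentiation brings down another $(-s^2)$ — gives
$$\frac{d^{2}J}{da^{2}} = \int_{-\infty}^{\infty} - 3 s^{4} e^{- a s^{2}} \, ds = - \frac{9 \sqrt{\pi}}{4 a^{\frac{5}{2}}},$$
and the integrand here is exactly the target integrand, so $I = - \frac{9 \sqrt{\pi}}{4 a^{\frac{5}{2}}}$.

Setting $a = \frac{1}{5}$:
$$I = - \frac{225 \sqrt{5} \sqrt{\pi}}{4}.$$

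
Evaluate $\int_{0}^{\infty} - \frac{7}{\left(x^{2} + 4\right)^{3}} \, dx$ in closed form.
$- \frac{21 \pi}{512}$

Start from the standard arctangent integral
$$J(a) = \int_{0}^{\infty} - \frac{7}{a^{2} + x^{2}} \, dx = - \frac{7 \pi}{2 a}.$$

Differentiating under the integral sign with respect to $a$,
$$\frac{dJ}{da} = \int_{0}^{\infty} \frac{14 a}{\left(a^{2} + x^{2}\right)^{2}} \, dx = \frac{7 \pi}{2 a^{2}},$$
so $\int_{0}^{\infty} - \frac{7}{\left(a^{2} + x^{2}\right)^{2}} \, dx = - \frac{7 \pi}{4 a^{3}}$.

Repeating — each differentiation of $1/(x^2+a^2)^j$ produces $-2ja/(x^2+a^2)^{j+1}$ — and dividing through by $-2ja$ at each step yields, after $2$ differentiations in total,
$$\int_{0}^{\infty} - \frac{7}{\left(a^{2} + x^{2}\right)^{3}} \, dx = - \frac{21 \pi}{16 a^{5}}.$$

Setting $a = 2$:
$$I = - \frac{21 \pi}{512}.$$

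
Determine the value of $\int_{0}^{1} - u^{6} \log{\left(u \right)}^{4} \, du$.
$- \frac{24}{16807}$

Start from the elementary integral
$$J(a) = \int_{0}^{1} - u^{a} \, du = - \frac{1}{a + 1}.$$

Differentiating under the integral sign brings down a factor of $\ln u$:
$$\frac{dJ}{da} = \int_{0}^{1} - u^{a} \log{\left(u \right)} \, du = \frac{1}{\left(a + 1\right)^{2}}.$$

Repeating $4$ times in total — each differentiation brings down another $\ln u$ — gives
$$\frac{d^{4}J}{da^{4}} = \int_{0}^{1} - u^{a} \log{\left(u \right)}^{4} \, du = - \frac{24}{\left(a + 1\right)^{5}},$$
and the integrand here is exactly the target integrand, so $I = - \frac{24}{\left(a + 1\right)^{5}}$.

Setting $a = 6$:
$$I = - \frac{24}{16807}.$$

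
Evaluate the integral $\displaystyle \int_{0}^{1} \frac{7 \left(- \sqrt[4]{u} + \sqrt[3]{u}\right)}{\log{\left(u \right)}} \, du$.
$- \log{\left(\frac{170859375}{268435456} \right)}$

Replace the exponent $\frac{1}{4}$ by a parameter $a$: let $I(a) = \int_{0}^{1} \frac{7 \left(\sqrt[3]{u} - u^{a}\right)}{\log{\left(u \right)}} \, du$.

Since $\dfrac{\partial}{\partial a}\,u^{a} = u^{a} \ln u$, the $\ln u$ in the denominator cancels and
$$\frac{dI}{da} = \int_{0}^{1} -7 u^{a} \, du = -7 \left[\frac{u^{a+1}}{a+1}\right]_0^1 = - \frac{7}{a + 1}.$$

Integrating with respect to $a$ gives $I(a) = - \log{\left(\frac{2187 \left(a + 1\right)^{7}}{16384} \right)} + C$.

At $a = \frac{1}{3}$ the integrand is identically $0$, so $I(\frac{1}{3}) = 0$. The closed form gives $0$, hence $C = 0$.

Setting $a = \frac{1}{4}$:
$$I = - \log{\left(\frac{170859375}{268435456} \right)}.$$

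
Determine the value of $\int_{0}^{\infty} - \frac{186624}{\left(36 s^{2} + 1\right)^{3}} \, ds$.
$- 5832 \pi$

Recall the elementary integral
$$J(a) = \int_{0}^{\infty} - \frac{4}{a^{2} + s^{2}} \, ds = - \frac{2 \pi}{a}.$$

Differentiating under the integral sign with respect to $a$,
$$\frac{dJ}{da} = \int_{0}^{\infty} \frac{8 a}{\left(a^{2} + s^{2}\right)^{2}} \, ds = \frac{2 \pi}{a^{2}},$$
so $\int_{0}^{\infty} - \frac{4}{\left(a^{2} + s^{2}\right)^{2}} \, ds = - \frac{\pi}{a^{3}}$.

Repeating — each differentiation of $1/(s^2+a^2)^j$ produces $-2ja/(s^2+a^2)^{j+1}$ — and dividing through by $-2ja$ at each step yields, after $2$ differentiations in total,
$$\int_{0}^{\infty} - \frac{4}{\left(a^{2} + s^{2}\right)^{3}} \, ds = - \frac{3 \pi}{4 a^{5}}.$$

Setting $a = \frac{1}{6}$:
$$I = - 5832 \pi.$$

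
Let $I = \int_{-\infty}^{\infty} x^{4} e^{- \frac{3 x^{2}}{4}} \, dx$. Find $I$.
$\frac{8 \sqrt{3} \sqrt{\pi}}{9}$

Start from the elementary integral
$$J(a) = \int_{-\infty}^{\infty} e^{- a x^{2}} \, dx = \frac{\sqrt{\pi}}{\sqrt{a}}.$$

Differentiating under the integral sign brings down a factor of $(-x^2)$:
$$\frac{dJ}{da} = \int_{-\infty}^{\infty} - x^{2} e^{- a x^{2}} \, dx = - \frac{\sqrt{\pi}}{2 a^{\frac{3}{2}}}.$$

Repeating twice in total — each differentiation brings down another $(-x^2)$ — gives
$$\frac{d^{2}J}{da^{2}} = \int_{-\infty}^{\infty} x^{4} e^{- a x^{2}} \, dx = \frac{3 \sqrt{\pi}}{4 a^{\frac{5}{2}}},$$
and the integrand here is exactly the target integrand, so $I = \frac{3 \sqrt{\pi}}{4 a^{\frac{5}{2}}}$.

Setting $a = \frac{3}{4}$:
$$I = \frac{8 \sqrt{3} \sqrt{\pi}}{9}.$$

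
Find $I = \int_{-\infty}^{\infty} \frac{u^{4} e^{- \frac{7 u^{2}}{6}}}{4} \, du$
$\frac{27 \sqrt{42} \sqrt{\pi}}{1372}$

Consider the simpler parametrised integral
$$J(a) = \int_{-\infty}^{\infty} \frac{e^{- a u^{2}}}{4} \, du = \frac{\sqrt{\pi}}{4 \sqrt{a}}.$$

Differentiating under the integral sign brings down a factor of $(-u^2)$:
$$\frac{dJ}{da} = \int_{-\infty}^{\infty} - \frac{u^{2} e^{- a u^{2}}}{4} \, du = - \frac{\sqrt{\pi}}{8 a^{\frac{3}{2}}}.$$

Repeating twice in total — each differentiation brings down another $(-u^2)$ — gives
$$\frac{d^{2}J}{da^{2}} = \int_{-\infty}^{\infty} \frac{u^{4} e^{- a u^{2}}}{4} \, du = \frac{3 \sqrt{\pi}}{16 a^{\frac{5}{2}}},$$
and the integrand here is exactly the target integrand, so $I = \frac{3 \sqrt{\pi}}{16 a^{\frac{5}{2}}}$.

Setting $a = \frac{7}{6}$:
$$I = \frac{27 \sqrt{42} \sqrt{\pi}}{1372}.$$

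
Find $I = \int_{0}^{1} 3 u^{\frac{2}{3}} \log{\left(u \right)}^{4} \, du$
$\frac{17496}{3125}$

Consider the simpler parametrised integral
$$J(a) = \int_{0}^{1} 3 u^{a} \, du = \frac{3}{a + 1}.$$

Differentiating under the integral sign brings down a factor of $\ln u$:
$$\frac{dJ}{da} = \int_{0}^{1} 3 u^{a} \log{\left(u \right)} \, du = - \frac{3}{\left(a + 1\right)^{2}}.$$

Repeating $4$ times in total — each differentiation brings down another $\ln u$ — gives
$$\frac{d^{4}J}{da^{4}} = \int_{0}^{1} 3 u^{a} \log{\left(u \right)}^{4} \, du = \frac{72}{\left(a + 1\right)^{5}},$$
and the integrand here is exactly the target integrand, so $I = \frac{72}{\left(a + 1\right)^{5}}$.

Setting $a = \frac{2}{3}$:
$$I = \frac{17496}{3125}.$$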